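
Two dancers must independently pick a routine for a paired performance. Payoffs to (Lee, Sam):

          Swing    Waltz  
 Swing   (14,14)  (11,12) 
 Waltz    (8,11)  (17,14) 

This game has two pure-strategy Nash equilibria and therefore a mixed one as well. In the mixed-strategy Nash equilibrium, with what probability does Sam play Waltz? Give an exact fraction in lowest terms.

1/2

Sam's mix q on Swing must make Lee indifferent between Swing and Waltz.
Lee's payoff from Swing: 14q + 11(1−q). From Waltz: 8q + 17(1−q).
Set equal: 6q = 6(1−q) → q = 6/12 = 1/2.
Probability on Waltz is 1 − 1/2 = 1/2.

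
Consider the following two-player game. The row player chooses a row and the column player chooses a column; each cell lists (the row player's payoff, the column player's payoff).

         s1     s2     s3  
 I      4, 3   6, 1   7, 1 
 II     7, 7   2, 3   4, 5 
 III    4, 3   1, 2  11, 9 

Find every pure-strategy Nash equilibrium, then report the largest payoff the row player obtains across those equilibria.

11

(II, s1) is a pure NE (the row player: 7 ≥ 4; the column player: 7 ≥ 5). The row player gets 7.
(III, s3) is a pure NE (the row player: 11 ≥ 7; the column player: 9 ≥ 3). The row player gets 11.
Every other cell has a profitable deviation for at least one player. Highest of {7, 11} is 11.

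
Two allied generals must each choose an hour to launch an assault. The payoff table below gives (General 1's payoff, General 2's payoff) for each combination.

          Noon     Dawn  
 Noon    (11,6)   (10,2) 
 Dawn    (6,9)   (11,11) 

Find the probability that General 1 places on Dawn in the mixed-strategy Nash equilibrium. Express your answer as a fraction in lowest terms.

General 1's mix p on Noon must make General 2 indifferent between Noon and Dawn.
General 2's payoff from Noon: 6p + 9(1−p). From Dawn: 2p + 11(1−p).
Set equal: 4p = 2(1−p) → p = 2/6 = 1/3.
Probability on Dawn is 1 − 1/3 = 2/3.

2/3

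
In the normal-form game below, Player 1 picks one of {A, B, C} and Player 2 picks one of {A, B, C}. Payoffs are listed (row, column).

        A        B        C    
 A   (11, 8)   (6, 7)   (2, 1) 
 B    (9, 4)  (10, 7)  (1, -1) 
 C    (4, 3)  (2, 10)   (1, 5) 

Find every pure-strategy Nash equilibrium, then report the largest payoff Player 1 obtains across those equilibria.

Both A is a pure NE (Player 1: 11 ≥ 9; Player 2: 8 ≥ 7). Player 1 gets 11.
Both B is a pure NE (Player 1: 10 ≥ 6; Player 2: 7 ≥ 4). Player 1 gets 10.
Every other cell has a profitable deviation for at least one player. Highest of {11, 10} is 11.

11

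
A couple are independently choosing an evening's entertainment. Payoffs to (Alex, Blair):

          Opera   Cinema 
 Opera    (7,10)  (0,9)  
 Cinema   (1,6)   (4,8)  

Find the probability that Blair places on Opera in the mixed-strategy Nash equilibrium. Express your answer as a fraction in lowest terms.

Blair's mix q on Opera must make Alex indifferent between Opera and Cinema.
Alex's payoff from Opera: 7q + 0(1−q). From Cinema: 1q + 4(1−q).
Set equal: 6q = 4(1−q) → q = 4/10 = 2/5.

2/5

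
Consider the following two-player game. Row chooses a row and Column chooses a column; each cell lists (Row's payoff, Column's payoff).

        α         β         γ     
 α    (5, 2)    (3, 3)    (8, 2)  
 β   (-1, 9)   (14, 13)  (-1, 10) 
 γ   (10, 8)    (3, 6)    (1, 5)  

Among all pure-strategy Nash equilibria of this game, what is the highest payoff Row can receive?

Both β is a pure NE (Row: 14 ≥ 3; Column: 13 ≥ 10). Row gets 14.
(γ, α) is a pure NE (Row: 10 ≥ 5; Column: 8 ≥ 6). Row gets 10.
Every other cell has a profitable deviation for at least one player. Highest of {14, 10} is 14.

14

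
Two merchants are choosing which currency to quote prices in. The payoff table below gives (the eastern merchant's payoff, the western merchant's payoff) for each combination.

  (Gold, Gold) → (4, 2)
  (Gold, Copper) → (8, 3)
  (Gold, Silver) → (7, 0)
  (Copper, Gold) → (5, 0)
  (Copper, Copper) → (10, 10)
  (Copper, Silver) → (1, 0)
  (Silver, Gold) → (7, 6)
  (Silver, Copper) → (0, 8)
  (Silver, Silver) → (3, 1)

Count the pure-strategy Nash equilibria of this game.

1

Both Copper: the eastern merchant gets 10 (best alternative 8); the western merchant gets 10 (best alternative 0). Neither deviates — NE.
Both Silver is not a NE: the eastern merchant would switch to Gold (7 > 3).
No other cell survives both best-response checks, so there is 1 pure NE.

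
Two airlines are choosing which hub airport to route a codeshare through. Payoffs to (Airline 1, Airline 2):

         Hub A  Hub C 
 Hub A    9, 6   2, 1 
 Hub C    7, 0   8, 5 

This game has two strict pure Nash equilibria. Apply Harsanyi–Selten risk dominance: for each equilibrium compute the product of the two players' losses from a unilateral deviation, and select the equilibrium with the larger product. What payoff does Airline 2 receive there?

At both Hub A: Airline 1 loses 9 − 7 = 2 by deviating; Airline 2 loses 6 − 1 = 5. Product = 2·5 = 10.
At both Hub C: Airline 1 loses 8 − 2 = 6 by deviating; Airline 2 loses 5 − 0 = 5. Product = 6·5 = 30.
30 > 10, so both Hub C is risk-dominant. Airline 2's payoff there is 5.

5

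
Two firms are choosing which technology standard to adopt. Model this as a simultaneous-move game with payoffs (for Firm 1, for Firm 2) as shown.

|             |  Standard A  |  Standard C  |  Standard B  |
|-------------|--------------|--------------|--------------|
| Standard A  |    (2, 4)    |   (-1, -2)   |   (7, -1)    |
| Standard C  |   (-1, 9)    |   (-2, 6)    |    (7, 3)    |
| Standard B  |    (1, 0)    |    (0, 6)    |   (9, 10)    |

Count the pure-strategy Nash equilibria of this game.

Both Standard A: Firm 1 gets 2 (best alternative 1); Firm 2 gets 4 (best alternative -1). Neither deviates — NE.
Both Standard B: Firm 1 gets 9 (best alternative 7); Firm 2 gets 10 (best alternative 6). Neither deviates — NE.
Both Standard C is not a NE: Firm 1 would switch to Standard B (0 > -2).
No other cell survives both best-response checks, so there are 2 pure NE.

2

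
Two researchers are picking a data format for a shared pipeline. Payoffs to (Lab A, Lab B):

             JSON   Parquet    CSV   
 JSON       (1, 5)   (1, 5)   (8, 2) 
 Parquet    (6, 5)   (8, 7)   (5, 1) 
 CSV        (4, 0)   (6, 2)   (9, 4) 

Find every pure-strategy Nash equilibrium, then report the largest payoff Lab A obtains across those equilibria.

9

Both Parquet is a pure NE (Lab A: 8 ≥ 6; Lab B: 7 ≥ 5). Lab A gets 8.
Both CSV is a pure NE (Lab A: 9 ≥ 8; Lab B: 4 ≥ 2). Lab A gets 9.
Every other cell has a profitable deviation for at least one player. Highest of {8, 9} is 9.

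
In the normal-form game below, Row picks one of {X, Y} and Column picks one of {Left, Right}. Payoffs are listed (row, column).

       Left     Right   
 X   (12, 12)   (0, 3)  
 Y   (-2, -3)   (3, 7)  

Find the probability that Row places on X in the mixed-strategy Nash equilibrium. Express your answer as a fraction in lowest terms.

10/19

Row's mix p on X must make Column indifferent between Left and Right.
Column's payoff from Left: 12p + (-3)(1−p). From Right: 3p + 7(1−p).
Set equal: 9p = 10(1−p) → p = 10/19.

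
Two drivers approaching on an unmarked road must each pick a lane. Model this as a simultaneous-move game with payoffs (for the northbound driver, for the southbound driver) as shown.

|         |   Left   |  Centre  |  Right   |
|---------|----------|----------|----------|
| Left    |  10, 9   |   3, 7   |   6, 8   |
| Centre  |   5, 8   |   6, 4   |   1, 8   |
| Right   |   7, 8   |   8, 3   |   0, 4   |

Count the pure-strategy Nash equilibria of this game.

1

Both Left: the northbound driver gets 10 (best alternative 7); the southbound driver gets 9 (best alternative 8). Neither deviates — NE.
Both Right is not a NE: the northbound driver would switch to Left (6 > 0).
No other cell survives both best-response checks, so there is 1 pure NE.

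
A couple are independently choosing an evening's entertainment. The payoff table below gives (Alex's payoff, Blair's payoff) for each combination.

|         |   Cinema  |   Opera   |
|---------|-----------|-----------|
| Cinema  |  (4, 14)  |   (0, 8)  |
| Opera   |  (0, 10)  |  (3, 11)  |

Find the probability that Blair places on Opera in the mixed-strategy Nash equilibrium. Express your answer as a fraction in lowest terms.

4/7

Blair's mix q on Cinema must make Alex indifferent between Cinema and Opera.
Alex's payoff from Cinema: 4q + 0(1−q). From Opera: 0q + 3(1−q).
Set equal: 4q = 3(1−q) → q = 3/7.
Probability on Opera is 1 − 3/7 = 4/7.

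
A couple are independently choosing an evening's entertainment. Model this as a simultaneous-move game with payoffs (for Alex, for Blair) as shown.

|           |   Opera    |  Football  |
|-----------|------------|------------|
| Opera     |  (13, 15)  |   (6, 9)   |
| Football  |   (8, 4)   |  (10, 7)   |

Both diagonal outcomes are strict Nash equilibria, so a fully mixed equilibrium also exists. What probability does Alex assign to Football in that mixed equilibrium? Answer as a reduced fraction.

Alex's mix p on Opera must make Blair indifferent between Opera and Football.
Blair's payoff from Opera: 15p + 4(1−p). From Football: 9p + 7(1−p).
Set equal: 6p = 3(1−p) → p = 3/9 = 1/3.
Probability on Football is 1 − 1/3 = 2/3.

2/3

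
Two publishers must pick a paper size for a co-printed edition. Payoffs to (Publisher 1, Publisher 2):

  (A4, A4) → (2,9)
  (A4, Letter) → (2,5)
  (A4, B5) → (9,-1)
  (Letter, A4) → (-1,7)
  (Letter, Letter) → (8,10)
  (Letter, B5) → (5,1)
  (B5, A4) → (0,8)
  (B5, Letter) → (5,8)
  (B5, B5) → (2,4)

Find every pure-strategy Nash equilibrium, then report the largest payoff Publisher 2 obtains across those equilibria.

Both A4 is a pure NE (Publisher 1: 2 ≥ 0; Publisher 2: 9 ≥ 5). Publisher 2 gets 9.
Both Letter is a pure NE (Publisher 1: 8 ≥ 5; Publisher 2: 10 ≥ 7). Publisher 2 gets 10.
Every other cell has a profitable deviation for at least one player. Highest of {9, 10} is 10.

10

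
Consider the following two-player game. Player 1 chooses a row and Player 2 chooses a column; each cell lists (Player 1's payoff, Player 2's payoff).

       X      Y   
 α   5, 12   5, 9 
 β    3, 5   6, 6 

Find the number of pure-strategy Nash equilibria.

2

(α, X): Player 1 gets 5 (best alternative 3); Player 2 gets 12 (best alternative 9). Neither deviates — NE.
(β, Y): Player 1 gets 6 (best alternative 5); Player 2 gets 6 (best alternative 5). Neither deviates — NE.
(α, Y) is not a NE: Player 1 would switch to β (6 > 5).
No other cell survives both best-response checks, so there are 2 pure NE.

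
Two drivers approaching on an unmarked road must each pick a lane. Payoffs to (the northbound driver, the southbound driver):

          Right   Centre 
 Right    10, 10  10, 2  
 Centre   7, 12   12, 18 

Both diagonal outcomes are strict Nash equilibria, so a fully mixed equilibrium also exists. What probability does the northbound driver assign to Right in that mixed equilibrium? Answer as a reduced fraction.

The northbound driver's mix p on Right must make the southbound driver indifferent between Right and Centre.
The southbound driver's payoff from Right: 10p + 12(1−p). From Centre: 2p + 18(1−p).
Set equal: 8p = 6(1−p) → p = 6/14 = 3/7.

3/7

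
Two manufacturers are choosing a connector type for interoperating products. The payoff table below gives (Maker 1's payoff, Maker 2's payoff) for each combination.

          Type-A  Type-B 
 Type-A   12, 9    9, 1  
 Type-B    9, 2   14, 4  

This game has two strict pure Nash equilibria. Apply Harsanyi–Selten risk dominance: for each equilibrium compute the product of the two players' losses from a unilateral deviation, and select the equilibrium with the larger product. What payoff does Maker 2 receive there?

9

At both Type-A: Maker 1 loses 12 − 9 = 3 by deviating; Maker 2 loses 9 − 1 = 8. Product = 3·8 = 24.
At both Type-B: Maker 1 loses 14 − 9 = 5 by deviating; Maker 2 loses 4 − 2 = 2. Product = 5·2 = 10.
24 > 10, so both Type-A is risk-dominant. Maker 2's payoff there is 9.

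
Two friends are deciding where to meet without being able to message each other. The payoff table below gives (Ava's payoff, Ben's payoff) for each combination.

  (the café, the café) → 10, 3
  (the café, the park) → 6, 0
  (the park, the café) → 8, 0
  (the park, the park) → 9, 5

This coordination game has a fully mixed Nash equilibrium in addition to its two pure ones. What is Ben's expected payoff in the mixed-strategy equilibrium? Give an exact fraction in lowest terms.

15/8

Ava mixes with probability p on the café, chosen so Ben is indifferent: 3p + 0(1−p) = 0p + 5(1−p) gives p = 5/8.
Ben's expected payoff is 3·5/8 + 0·3/8 = 15/8.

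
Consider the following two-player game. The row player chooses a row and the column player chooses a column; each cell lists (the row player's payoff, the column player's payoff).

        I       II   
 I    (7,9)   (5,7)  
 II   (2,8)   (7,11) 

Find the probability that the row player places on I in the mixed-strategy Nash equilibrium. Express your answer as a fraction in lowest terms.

The row player's mix p on I must make the column player indifferent between I and II.
The column player's payoff from I: 9p + 8(1−p). From II: 7p + 11(1−p).
Set equal: 2p = 3(1−p) → p = 3/5.

3/5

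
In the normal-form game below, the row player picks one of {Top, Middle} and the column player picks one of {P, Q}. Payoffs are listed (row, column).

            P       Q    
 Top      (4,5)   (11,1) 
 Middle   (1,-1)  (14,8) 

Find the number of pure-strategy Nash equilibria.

2

(Top, P): the row player gets 4 (best alternative 1); the column player gets 5 (best alternative 1). Neither deviates — NE.
(Middle, Q): the row player gets 14 (best alternative 11); the column player gets 8 (best alternative -1). Neither deviates — NE.
(Middle, P) is not a NE: the row player would switch to Top (4 > 1).
No other cell survives both best-response checks, so there are 2 pure NE.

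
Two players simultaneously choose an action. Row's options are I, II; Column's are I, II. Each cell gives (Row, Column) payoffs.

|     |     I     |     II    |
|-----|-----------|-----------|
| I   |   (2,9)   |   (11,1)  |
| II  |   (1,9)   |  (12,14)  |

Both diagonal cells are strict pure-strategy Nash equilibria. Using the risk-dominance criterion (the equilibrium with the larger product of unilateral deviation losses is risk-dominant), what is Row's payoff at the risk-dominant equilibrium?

2

At both I: Row loses 2 − 1 = 1 by deviating; Column loses 9 − 1 = 8. Product = 1·8 = 8.
At both II: Row loses 12 − 11 = 1 by deviating; Column loses 14 − 9 = 5. Product = 1·5 = 5.
8 > 5, so both I is risk-dominant. Row's payoff there is 2.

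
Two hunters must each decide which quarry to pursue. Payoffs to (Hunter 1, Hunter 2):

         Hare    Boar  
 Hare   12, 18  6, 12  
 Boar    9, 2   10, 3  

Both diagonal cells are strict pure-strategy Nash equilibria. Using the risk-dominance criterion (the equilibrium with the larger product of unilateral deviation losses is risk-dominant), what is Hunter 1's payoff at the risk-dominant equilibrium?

At both Hare: Hunter 1 loses 12 − 9 = 3 by deviating; Hunter 2 loses 18 − 12 = 6. Product = 3·6 = 18.
At both Boar: Hunter 1 loses 10 − 6 = 4 by deviating; Hunter 2 loses 3 − 2 = 1. Product = 4·1 = 4.
18 > 4, so both Hare is risk-dominant. Hunter 1's payoff there is 12.

12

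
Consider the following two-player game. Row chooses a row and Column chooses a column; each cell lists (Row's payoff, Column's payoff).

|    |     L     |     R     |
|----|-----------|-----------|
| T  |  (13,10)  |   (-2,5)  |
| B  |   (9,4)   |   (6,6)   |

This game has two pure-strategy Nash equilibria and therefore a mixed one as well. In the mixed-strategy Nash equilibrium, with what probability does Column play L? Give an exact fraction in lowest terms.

2/3

Column's mix q on L must make Row indifferent between T and B.
Row's payoff from T: 13q + (-2)(1−q). From B: 9q + 6(1−q).
Set equal: 4q = 8(1−q) → q = 8/12 = 2/3.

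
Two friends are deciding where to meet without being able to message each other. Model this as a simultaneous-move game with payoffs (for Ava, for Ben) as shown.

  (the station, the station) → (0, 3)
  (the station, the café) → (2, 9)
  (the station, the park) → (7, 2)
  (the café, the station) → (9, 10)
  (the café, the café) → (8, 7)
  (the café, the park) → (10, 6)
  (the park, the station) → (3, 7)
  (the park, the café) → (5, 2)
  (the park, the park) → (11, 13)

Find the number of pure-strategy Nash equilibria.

(the café, the station): Ava gets 9 (best alternative 3); Ben gets 10 (best alternative 7). Neither deviates — NE.
Both the park: Ava gets 11 (best alternative 10); Ben gets 13 (best alternative 7). Neither deviates — NE.
Both the café is not a NE: Ben would switch to the station (10 > 7).
No other cell survives both best-response checks, so there are 2 pure NE.

2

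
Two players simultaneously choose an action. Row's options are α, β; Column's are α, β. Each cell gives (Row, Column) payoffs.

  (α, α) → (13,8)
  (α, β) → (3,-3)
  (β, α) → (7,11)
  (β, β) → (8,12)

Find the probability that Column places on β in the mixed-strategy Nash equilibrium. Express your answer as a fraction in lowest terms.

Column's mix q on α must make Row indifferent between α and β.
Row's payoff from α: 13q + 3(1−q). From β: 7q + 8(1−q).
Set equal: 6q = 5(1−q) → q = 5/11.
Probability on β is 1 − 5/11 = 6/11.

6/11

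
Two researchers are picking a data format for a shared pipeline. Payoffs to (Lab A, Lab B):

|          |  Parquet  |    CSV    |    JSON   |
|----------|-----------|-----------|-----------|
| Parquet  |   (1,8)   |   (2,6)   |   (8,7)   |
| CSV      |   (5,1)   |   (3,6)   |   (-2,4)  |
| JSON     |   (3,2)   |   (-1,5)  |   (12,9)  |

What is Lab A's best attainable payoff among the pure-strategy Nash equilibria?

12

Both CSV is a pure NE (Lab A: 3 ≥ 2; Lab B: 6 ≥ 4). Lab A gets 3.
Both JSON is a pure NE (Lab A: 12 ≥ 8; Lab B: 9 ≥ 5). Lab A gets 12.
Every other cell has a profitable deviation for at least one player. Highest of {3, 12} is 12.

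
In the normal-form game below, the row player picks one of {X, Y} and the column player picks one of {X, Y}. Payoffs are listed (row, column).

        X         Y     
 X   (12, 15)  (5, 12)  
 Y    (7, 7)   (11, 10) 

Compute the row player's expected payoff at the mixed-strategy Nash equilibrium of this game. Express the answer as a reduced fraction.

97/11

The column player mixes with probability q on X, chosen so the row player is indifferent: 12q + 5(1−q) = 7q + 11(1−q) gives q = 6/11.
The row player's expected payoff (from either row, since indifferent) is 12·6/11 + 5·5/11 = 97/11.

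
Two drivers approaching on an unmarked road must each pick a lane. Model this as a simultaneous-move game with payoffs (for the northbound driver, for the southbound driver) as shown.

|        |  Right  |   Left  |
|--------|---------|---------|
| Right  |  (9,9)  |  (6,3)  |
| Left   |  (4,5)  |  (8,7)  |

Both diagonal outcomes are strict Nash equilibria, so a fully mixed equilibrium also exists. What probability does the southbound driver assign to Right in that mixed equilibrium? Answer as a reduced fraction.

2/7

The southbound driver's mix q on Right must make the northbound driver indifferent between Right and Left.
The northbound driver's payoff from Right: 9q + 6(1−q). From Left: 4q + 8(1−q).
Set equal: 5q = 2(1−q) → q = 2/7.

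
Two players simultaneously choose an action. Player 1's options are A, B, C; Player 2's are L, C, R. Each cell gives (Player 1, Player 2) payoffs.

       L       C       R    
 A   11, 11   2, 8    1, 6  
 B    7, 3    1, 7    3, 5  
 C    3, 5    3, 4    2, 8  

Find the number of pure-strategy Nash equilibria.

(A, L): Player 1 gets 11 (best alternative 7); Player 2 gets 11 (best alternative 8). Neither deviates — NE.
(B, C) is not a NE: Player 1 would switch to C (3 > 1).
No other cell survives both best-response checks, so there is 1 pure NE.

1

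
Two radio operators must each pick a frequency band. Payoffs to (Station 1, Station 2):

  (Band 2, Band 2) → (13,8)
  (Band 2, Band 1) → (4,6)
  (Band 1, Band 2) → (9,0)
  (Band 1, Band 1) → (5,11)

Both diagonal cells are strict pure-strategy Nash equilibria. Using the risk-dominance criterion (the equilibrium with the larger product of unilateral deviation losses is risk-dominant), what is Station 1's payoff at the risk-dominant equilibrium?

5

At both Band 2: Station 1 loses 13 − 9 = 4 by deviating; Station 2 loses 8 − 6 = 2. Product = 4·2 = 8.
At both Band 1: Station 1 loses 5 − 4 = 1 by deviating; Station 2 loses 11 − 0 = 11. Product = 1·11 = 11.
11 > 8, so both Band 1 is risk-dominant. Station 1's payoff there is 5.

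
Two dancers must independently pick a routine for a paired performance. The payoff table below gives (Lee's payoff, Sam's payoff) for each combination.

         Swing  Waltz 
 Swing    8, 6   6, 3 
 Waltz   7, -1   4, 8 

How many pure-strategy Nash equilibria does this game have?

1

Both Swing: Lee gets 8 (best alternative 7); Sam gets 6 (best alternative 3). Neither deviates — NE.
Both Waltz is not a NE: Lee would switch to Swing (6 > 4).
No other cell survives both best-response checks, so there is 1 pure NE.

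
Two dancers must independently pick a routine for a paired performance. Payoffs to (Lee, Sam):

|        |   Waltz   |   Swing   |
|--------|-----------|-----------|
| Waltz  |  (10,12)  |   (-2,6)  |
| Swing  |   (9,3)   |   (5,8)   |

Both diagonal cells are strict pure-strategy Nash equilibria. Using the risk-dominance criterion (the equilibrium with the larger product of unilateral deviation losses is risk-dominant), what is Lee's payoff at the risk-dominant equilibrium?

At both Waltz: Lee loses 10 − 9 = 1 by deviating; Sam loses 12 − 6 = 6. Product = 1·6 = 6.
At both Swing: Lee loses 5 − (-2) = 7 by deviating; Sam loses 8 − 3 = 5. Product = 7·5 = 35.
35 > 6, so both Swing is risk-dominant. Lee's payoff there is 5.

5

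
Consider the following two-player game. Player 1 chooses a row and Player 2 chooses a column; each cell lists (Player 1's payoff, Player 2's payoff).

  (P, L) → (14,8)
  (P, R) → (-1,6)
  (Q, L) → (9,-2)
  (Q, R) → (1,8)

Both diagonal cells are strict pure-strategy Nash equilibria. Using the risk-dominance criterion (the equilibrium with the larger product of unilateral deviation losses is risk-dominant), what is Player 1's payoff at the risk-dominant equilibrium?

1

At (P, L): Player 1 loses 14 − 9 = 5 by deviating; Player 2 loses 8 − 6 = 2. Product = 5·2 = 10.
At (Q, R): Player 1 loses 1 − (-1) = 2 by deviating; Player 2 loses 8 − (-2) = 10. Product = 2·10 = 20.
20 > 10, so (Q, R) is risk-dominant. Player 1's payoff there is 1.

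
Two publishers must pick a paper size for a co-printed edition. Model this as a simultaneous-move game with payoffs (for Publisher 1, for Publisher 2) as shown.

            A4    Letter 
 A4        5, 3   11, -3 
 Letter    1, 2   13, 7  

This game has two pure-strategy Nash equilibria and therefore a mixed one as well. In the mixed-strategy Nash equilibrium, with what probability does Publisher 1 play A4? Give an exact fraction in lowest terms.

Publisher 1's mix p on A4 must make Publisher 2 indifferent between A4 and Letter.
Publisher 2's payoff from A4: 3p + 2(1−p). From Letter: (-3)p + 7(1−p).
Set equal: 6p = 5(1−p) → p = 5/11.

5/11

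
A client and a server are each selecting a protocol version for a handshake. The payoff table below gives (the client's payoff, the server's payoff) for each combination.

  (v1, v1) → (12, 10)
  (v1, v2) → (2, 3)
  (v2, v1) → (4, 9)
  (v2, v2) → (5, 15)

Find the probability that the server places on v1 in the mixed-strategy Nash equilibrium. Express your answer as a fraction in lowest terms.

The server's mix q on v1 must make the client indifferent between v1 and v2.
The client's payoff from v1: 12q + 2(1−q). From v2: 4q + 5(1−q).
Set equal: 8q = 3(1−q) → q = 3/11.

3/11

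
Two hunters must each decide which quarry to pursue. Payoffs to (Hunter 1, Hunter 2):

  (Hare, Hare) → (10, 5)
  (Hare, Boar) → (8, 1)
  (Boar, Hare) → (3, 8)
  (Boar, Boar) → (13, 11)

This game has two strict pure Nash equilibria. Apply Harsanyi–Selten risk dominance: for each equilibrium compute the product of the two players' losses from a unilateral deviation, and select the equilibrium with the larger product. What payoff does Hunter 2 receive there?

At both Hare: Hunter 1 loses 10 − 3 = 7 by deviating; Hunter 2 loses 5 − 1 = 4. Product = 7·4 = 28.
At both Boar: Hunter 1 loses 13 − 8 = 5 by deviating; Hunter 2 loses 11 − 8 = 3. Product = 5·3 = 15.
28 > 15, so both Hare is risk-dominant. Hunter 2's payoff there is 5.

5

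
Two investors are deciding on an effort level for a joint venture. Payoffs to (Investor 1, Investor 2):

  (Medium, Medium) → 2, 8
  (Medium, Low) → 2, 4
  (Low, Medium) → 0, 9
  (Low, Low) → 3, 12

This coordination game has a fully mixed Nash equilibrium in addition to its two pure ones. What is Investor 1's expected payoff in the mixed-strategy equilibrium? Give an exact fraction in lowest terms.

Investor 2 mixes with probability q on Medium, chosen so Investor 1 is indifferent: 2q + 2(1−q) = 0q + 3(1−q) gives q = 1/3.
Investor 1's expected payoff (from either row, since indifferent) is 2·1/3 + 2·2/3 = 2.

2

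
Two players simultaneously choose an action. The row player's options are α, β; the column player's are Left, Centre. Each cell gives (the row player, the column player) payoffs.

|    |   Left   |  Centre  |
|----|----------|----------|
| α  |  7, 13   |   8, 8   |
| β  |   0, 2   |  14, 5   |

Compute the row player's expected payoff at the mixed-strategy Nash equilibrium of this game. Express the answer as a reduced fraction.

98/13

The column player mixes with probability q on Left, chosen so the row player is indifferent: 7q + 8(1−q) = 0q + 14(1−q) gives q = 6/13.
The row player's expected payoff (from either row, since indifferent) is 7·6/13 + 8·7/13 = 98/13.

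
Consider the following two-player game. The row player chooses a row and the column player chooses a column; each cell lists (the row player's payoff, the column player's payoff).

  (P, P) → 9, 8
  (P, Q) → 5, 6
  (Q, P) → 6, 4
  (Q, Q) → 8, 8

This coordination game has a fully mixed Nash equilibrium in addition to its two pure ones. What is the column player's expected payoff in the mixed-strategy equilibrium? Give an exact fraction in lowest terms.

The row player mixes with probability p on P, chosen so the column player is indifferent: 8p + 4(1−p) = 6p + 8(1−p) gives p = 2/3.
The column player's expected payoff is 8·2/3 + 4·1/3 = 20/3.

20/3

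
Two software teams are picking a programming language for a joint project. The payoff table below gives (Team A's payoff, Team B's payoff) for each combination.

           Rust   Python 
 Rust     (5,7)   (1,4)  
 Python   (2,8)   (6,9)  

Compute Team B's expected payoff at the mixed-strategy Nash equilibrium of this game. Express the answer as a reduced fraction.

Team A mixes with probability p on Rust, chosen so Team B is indifferent: 7p + 8(1−p) = 4p + 9(1−p) gives p = 1/4.
Team B's expected payoff is 7·1/4 + 8·3/4 = 31/4.

31/4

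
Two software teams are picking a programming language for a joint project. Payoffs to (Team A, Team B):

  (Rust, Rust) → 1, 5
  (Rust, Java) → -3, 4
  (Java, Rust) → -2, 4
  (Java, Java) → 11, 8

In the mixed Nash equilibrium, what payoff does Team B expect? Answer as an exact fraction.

Team A mixes with probability p on Rust, chosen so Team B is indifferent: 5p + 4(1−p) = 4p + 8(1−p) gives p = 4/5.
Team B's expected payoff is 5·4/5 + 4·1/5 = 24/5.

24/5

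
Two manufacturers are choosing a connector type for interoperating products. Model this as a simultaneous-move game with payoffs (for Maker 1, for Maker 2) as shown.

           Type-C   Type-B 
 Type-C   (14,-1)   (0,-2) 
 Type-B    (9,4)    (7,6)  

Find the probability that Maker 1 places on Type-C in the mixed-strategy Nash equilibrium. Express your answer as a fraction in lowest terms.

2/3

Maker 1's mix p on Type-C must make Maker 2 indifferent between Type-C and Type-B.
Maker 2's payoff from Type-C: (-1)p + 4(1−p). From Type-B: (-2)p + 6(1−p).
Set equal: 1p = 2(1−p) → p = 2/3.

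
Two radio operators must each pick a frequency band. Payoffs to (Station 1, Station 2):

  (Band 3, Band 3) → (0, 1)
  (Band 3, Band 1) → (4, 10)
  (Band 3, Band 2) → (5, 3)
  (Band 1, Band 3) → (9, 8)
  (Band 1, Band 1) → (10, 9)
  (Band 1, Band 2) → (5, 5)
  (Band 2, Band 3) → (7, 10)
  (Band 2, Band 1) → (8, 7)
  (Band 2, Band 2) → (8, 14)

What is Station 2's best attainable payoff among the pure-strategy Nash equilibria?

Both Band 1 is a pure NE (Station 1: 10 ≥ 8; Station 2: 9 ≥ 8). Station 2 gets 9.
Both Band 2 is a pure NE (Station 1: 8 ≥ 5; Station 2: 14 ≥ 10). Station 2 gets 14.
Every other cell has a profitable deviation for at least one player. Highest of {9, 14} is 14.

14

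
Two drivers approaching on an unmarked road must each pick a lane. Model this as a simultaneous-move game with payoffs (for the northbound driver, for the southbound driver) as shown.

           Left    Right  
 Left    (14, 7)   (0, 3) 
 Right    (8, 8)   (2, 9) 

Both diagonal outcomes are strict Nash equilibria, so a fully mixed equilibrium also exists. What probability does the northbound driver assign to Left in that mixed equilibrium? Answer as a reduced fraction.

The northbound driver's mix p on Left must make the southbound driver indifferent between Left and Right.
The southbound driver's payoff from Left: 7p + 8(1−p). From Right: 3p + 9(1−p).
Set equal: 4p = 1(1−p) → p = 1/5.

1/5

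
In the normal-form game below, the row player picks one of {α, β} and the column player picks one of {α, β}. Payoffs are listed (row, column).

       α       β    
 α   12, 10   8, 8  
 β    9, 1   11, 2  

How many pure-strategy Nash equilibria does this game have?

Both α: the row player gets 12 (best alternative 9); the column player gets 10 (best alternative 8). Neither deviates — NE.
Both β: the row player gets 11 (best alternative 8); the column player gets 2 (best alternative 1). Neither deviates — NE.
(α, β) is not a NE: the row player would switch to β (11 > 8).
No other cell survives both best-response checks, so there are 2 pure NE.

2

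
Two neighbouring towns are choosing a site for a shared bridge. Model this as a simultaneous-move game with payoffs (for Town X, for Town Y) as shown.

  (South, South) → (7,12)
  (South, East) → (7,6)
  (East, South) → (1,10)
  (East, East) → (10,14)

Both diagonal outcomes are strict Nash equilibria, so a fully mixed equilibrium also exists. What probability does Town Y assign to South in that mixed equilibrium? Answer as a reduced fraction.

Town Y's mix q on South must make Town X indifferent between South and East.
Town X's payoff from South: 7q + 7(1−q). From East: 1q + 10(1−q).
Set equal: 6q = 3(1−q) → q = 3/9 = 1/3.

1/3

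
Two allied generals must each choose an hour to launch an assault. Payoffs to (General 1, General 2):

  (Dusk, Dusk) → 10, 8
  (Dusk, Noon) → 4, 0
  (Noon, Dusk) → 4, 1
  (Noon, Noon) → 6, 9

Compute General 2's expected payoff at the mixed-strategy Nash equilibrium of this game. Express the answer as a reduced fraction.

9/2

General 1 mixes with probability p on Dusk, chosen so General 2 is indifferent: 8p + 1(1−p) = 0p + 9(1−p) gives p = 1/2.
General 2's expected payoff is 8·1/2 + 1·1/2 = 9/2.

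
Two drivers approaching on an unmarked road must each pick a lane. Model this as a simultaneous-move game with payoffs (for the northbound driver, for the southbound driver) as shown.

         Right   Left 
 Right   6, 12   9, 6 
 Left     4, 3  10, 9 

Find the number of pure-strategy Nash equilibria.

2

Both Right: the northbound driver gets 6 (best alternative 4); the southbound driver gets 12 (best alternative 6). Neither deviates — NE.
Both Left: the northbound driver gets 10 (best alternative 9); the southbound driver gets 9 (best alternative 3). Neither deviates — NE.
(Right, Left) is not a NE: the northbound driver would switch to Left (10 > 9).
No other cell survives both best-response checks, so there are 2 pure NE.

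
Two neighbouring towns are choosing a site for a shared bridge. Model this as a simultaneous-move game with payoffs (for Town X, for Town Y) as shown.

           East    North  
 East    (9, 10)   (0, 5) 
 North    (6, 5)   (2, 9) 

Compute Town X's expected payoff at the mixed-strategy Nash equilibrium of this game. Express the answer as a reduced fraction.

18/5

Town Y mixes with probability q on East, chosen so Town X is indifferent: 9q + 0(1−q) = 6q + 2(1−q) gives q = 2/5.
Town X's expected payoff (from either row, since indifferent) is 9·2/5 + 0·3/5 = 18/5.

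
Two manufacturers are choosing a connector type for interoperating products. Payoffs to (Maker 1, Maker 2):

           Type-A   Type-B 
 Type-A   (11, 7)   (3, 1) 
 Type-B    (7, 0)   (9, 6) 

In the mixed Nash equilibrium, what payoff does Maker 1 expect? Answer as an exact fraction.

39/5

Maker 2 mixes with probability q on Type-A, chosen so Maker 1 is indifferent: 11q + 3(1−q) = 7q + 9(1−q) gives q = 3/5.
Maker 1's expected payoff (from either row, since indifferent) is 11·3/5 + 3·2/5 = 39/5.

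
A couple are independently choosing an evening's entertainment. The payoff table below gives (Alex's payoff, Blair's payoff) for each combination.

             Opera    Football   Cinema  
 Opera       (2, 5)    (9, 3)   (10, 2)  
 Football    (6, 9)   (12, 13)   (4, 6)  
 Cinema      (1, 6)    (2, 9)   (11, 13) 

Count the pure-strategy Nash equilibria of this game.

2

Both Football: Alex gets 12 (best alternative 9); Blair gets 13 (best alternative 9). Neither deviates — NE.
Both Cinema: Alex gets 11 (best alternative 10); Blair gets 13 (best alternative 9). Neither deviates — NE.
Both Opera is not a NE: Alex would switch to Football (6 > 2).
No other cell survives both best-response checks, so there are 2 pure NE.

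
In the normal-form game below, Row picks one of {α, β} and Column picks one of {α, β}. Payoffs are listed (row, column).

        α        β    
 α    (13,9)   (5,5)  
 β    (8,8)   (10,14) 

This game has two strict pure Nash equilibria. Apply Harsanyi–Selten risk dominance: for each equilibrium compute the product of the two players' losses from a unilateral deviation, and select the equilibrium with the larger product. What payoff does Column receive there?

14

At both α: Row loses 13 − 8 = 5 by deviating; Column loses 9 − 5 = 4. Product = 5·4 = 20.
At both β: Row loses 10 − 5 = 5 by deviating; Column loses 14 − 8 = 6. Product = 5·6 = 30.
30 > 20, so both β is risk-dominant. Column's payoff there is 14.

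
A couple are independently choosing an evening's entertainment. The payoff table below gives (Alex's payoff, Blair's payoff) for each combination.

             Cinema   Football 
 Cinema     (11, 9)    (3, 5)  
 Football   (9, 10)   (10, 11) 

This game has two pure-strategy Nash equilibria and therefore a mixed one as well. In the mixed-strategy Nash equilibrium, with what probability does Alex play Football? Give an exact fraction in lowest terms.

Alex's mix p on Cinema must make Blair indifferent between Cinema and Football.
Blair's payoff from Cinema: 9p + 10(1−p). From Football: 5p + 11(1−p).
Set equal: 4p = 1(1−p) → p = 1/5.
Probability on Football is 1 − 1/5 = 4/5.

4/5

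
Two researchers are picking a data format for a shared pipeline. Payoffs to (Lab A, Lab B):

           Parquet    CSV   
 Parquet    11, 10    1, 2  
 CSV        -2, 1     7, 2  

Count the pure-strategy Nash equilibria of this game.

Both Parquet: Lab A gets 11 (best alternative -2); Lab B gets 10 (best alternative 2). Neither deviates — NE.
Both CSV: Lab A gets 7 (best alternative 1); Lab B gets 2 (best alternative 1). Neither deviates — NE.
(Parquet, CSV) is not a NE: Lab A would switch to CSV (7 > 1).
No other cell survives both best-response checks, so there are 2 pure NE.

2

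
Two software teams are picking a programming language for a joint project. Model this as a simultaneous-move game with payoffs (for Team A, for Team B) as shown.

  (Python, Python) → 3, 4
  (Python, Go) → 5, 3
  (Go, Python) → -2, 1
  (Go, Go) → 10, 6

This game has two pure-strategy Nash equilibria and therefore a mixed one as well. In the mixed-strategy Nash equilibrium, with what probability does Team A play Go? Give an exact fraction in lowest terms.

1/6

Team A's mix p on Python must make Team B indifferent between Python and Go.
Team B's payoff from Python: 4p + 1(1−p). From Go: 3p + 6(1−p).
Set equal: 1p = 5(1−p) → p = 5/6.
Probability on Go is 1 − 5/6 = 1/6.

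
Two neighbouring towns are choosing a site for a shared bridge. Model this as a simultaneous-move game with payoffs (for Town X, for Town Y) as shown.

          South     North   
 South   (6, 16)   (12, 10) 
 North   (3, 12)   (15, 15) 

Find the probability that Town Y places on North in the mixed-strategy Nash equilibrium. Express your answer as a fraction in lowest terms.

Town Y's mix q on South must make Town X indifferent between South and North.
Town X's payoff from South: 6q + 12(1−q). From North: 3q + 15(1−q).
Set equal: 3q = 3(1−q) → q = 3/6 = 1/2.
Probability on North is 1 − 1/2 = 1/2.

1/2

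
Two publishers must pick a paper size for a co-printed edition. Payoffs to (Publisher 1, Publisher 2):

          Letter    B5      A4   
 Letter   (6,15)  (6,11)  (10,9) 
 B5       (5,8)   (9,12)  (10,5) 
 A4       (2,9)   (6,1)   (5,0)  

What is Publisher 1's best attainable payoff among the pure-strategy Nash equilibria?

Both Letter is a pure NE (Publisher 1: 6 ≥ 5; Publisher 2: 15 ≥ 11). Publisher 1 gets 6.
Both B5 is a pure NE (Publisher 1: 9 ≥ 6; Publisher 2: 12 ≥ 8). Publisher 1 gets 9.
Every other cell has a profitable deviation for at least one player. Highest of {6, 9} is 9.

9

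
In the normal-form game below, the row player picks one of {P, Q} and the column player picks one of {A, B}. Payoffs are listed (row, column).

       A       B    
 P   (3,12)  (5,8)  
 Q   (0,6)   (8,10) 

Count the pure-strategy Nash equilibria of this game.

(P, A): the row player gets 3 (best alternative 0); the column player gets 12 (best alternative 8). Neither deviates — NE.
(Q, B): the row player gets 8 (best alternative 5); the column player gets 10 (best alternative 6). Neither deviates — NE.
(P, B) is not a NE: the row player would switch to Q (8 > 5).
No other cell survives both best-response checks, so there are 2 pure NE.

2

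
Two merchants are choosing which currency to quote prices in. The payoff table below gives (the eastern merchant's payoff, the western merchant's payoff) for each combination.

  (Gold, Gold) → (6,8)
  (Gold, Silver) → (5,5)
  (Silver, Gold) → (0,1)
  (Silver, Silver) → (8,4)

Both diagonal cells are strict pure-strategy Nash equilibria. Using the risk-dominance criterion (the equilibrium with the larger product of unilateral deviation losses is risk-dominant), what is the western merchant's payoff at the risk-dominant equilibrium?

8

At both Gold: the eastern merchant loses 6 − 0 = 6 by deviating; the western merchant loses 8 − 5 = 3. Product = 6·3 = 18.
At both Silver: the eastern merchant loses 8 − 5 = 3 by deviating; the western merchant loses 4 − 1 = 3. Product = 3·3 = 9.
18 > 9, so both Gold is risk-dominant. The western merchant's payoff there is 8.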